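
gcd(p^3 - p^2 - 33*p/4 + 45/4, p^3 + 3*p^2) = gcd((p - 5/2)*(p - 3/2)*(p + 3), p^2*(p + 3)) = p + 3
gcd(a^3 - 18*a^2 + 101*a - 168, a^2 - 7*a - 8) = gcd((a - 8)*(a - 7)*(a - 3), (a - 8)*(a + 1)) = a - 8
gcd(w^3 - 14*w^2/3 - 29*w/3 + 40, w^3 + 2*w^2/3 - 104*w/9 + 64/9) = w - 8/3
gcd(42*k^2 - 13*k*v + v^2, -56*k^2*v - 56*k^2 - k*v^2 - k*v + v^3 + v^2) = 1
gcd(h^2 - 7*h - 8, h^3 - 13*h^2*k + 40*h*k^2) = 1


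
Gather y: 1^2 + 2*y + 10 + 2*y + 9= 4*y + 20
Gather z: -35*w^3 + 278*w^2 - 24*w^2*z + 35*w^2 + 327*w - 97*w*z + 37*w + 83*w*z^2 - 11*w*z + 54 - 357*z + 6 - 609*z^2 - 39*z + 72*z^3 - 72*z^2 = -35*w^3 + 313*w^2 + 364*w + 72*z^3 + z^2*(83*w - 681) + z*(-24*w^2 - 108*w - 396) + 60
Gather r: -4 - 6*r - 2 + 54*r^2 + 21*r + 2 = 54*r^2 + 15*r - 4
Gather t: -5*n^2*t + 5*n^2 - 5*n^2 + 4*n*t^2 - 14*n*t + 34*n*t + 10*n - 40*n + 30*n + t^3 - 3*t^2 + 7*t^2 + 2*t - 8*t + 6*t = t^3 + t^2*(4*n + 4) + t*(-5*n^2 + 20*n)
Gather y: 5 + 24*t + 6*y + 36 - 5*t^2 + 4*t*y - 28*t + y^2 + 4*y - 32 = -5*t^2 - 4*t + y^2 + y*(4*t + 10) + 9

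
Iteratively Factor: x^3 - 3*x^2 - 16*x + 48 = (x - 4)*(x^2 + x - 12) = (x - 4)*(x - 3)*(x + 4)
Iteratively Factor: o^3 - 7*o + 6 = (o - 1)*(o^2 + o - 6) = (o - 2)*(o - 1)*(o + 3)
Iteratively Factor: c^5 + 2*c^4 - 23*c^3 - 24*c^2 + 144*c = (c - 3)*(c^4 + 5*c^3 - 8*c^2 - 48*c) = c*(c - 3)*(c^3 + 5*c^2 - 8*c - 48) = c*(c - 3)^2*(c^2 + 8*c + 16) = c*(c - 3)^2*(c + 4)*(c + 4)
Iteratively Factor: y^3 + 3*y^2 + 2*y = (y)*(y^2 + 3*y + 2) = y*(y + 1)*(y + 2)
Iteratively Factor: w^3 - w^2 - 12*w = (w)*(w^2 - w - 12) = w*(w - 4)*(w + 3)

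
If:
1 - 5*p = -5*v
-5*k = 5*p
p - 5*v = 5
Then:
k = 1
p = -1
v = -6/5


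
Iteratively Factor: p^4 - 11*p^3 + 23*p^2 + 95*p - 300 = (p - 5)*(p^3 - 6*p^2 - 7*p + 60) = (p - 5)*(p - 4)*(p^2 - 2*p - 15) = (p - 5)^2*(p - 4)*(p + 3)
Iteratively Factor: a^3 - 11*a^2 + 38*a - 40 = (a - 5)*(a^2 - 6*a + 8) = (a - 5)*(a - 2)*(a - 4)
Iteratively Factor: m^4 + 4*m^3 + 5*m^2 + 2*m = (m)*(m^3 + 4*m^2 + 5*m + 2) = m*(m + 2)*(m^2 + 2*m + 1) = m*(m + 1)*(m + 2)*(m + 1)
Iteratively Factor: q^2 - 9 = (q - 3)*(q + 3)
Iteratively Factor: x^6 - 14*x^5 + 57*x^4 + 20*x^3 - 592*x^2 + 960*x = (x - 4)*(x^5 - 10*x^4 + 17*x^3 + 88*x^2 - 240*x) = (x - 4)^2*(x^4 - 6*x^3 - 7*x^2 + 60*x) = (x - 4)^3*(x^3 - 2*x^2 - 15*x) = (x - 5)*(x - 4)^3*(x^2 + 3*x) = x*(x - 5)*(x - 4)^3*(x + 3)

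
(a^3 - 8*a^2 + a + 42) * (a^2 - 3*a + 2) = a^5 - 11*a^4 + 27*a^3 + 23*a^2 - 124*a + 84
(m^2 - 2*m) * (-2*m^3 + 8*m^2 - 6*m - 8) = -2*m^5 + 12*m^4 - 22*m^3 + 4*m^2 + 16*m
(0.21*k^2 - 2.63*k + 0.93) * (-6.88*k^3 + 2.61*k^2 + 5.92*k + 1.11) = -1.4448*k^5 + 18.6425*k^4 - 12.0195*k^3 - 12.9092*k^2 + 2.5863*k + 1.0323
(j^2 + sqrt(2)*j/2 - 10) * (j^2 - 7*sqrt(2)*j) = j^4 - 13*sqrt(2)*j^3/2 - 17*j^2 + 70*sqrt(2)*j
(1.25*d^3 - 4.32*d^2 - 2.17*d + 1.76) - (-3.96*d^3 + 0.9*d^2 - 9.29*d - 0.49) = 5.21*d^3 - 5.22*d^2 + 7.12*d + 2.25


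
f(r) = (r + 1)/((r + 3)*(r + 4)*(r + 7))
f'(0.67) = -0.00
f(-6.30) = -1.00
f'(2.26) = -0.00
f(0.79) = 0.01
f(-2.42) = -0.34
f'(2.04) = -0.00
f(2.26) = 0.01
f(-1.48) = -0.02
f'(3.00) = 0.00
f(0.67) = 0.01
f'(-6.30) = 0.88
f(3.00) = 0.01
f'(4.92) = -0.00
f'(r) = -(r + 1)/((r + 3)*(r + 4)*(r + 7)^2) - (r + 1)/((r + 3)*(r + 4)^2*(r + 7)) - (r + 1)/((r + 3)^2*(r + 4)*(r + 7)) + 1/((r + 3)*(r + 4)*(r + 7)) = (-2*r^3 - 17*r^2 - 28*r + 23)/(r^6 + 28*r^5 + 318*r^4 + 1876*r^3 + 6073*r^2 + 10248*r + 7056)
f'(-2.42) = 1.11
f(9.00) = 0.00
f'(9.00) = 0.00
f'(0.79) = -0.00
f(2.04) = 0.01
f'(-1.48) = 0.08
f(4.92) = 0.01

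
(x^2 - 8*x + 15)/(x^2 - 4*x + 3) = (x - 5)/(x - 1)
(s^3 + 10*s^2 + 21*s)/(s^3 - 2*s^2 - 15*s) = (s + 7)/(s - 5)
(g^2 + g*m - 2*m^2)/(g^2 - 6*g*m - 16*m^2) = (g - m)/(g - 8*m)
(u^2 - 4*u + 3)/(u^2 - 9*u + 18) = (u - 1)/(u - 6)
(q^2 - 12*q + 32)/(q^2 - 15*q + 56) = (q - 4)/(q - 7)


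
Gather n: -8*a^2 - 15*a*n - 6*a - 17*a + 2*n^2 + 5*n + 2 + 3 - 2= -8*a^2 - 23*a + 2*n^2 + n*(5 - 15*a) + 3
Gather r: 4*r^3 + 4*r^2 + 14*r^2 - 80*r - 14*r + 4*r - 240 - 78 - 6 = 4*r^3 + 18*r^2 - 90*r - 324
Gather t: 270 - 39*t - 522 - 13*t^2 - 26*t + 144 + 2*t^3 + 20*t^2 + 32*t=2*t^3 + 7*t^2 - 33*t - 108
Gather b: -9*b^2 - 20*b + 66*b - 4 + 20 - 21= -9*b^2 + 46*b - 5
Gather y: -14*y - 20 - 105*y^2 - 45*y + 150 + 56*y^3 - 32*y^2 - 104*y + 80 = 56*y^3 - 137*y^2 - 163*y + 210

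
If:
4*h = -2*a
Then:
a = -2*h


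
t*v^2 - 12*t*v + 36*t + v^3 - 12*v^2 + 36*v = (t + v)*(v - 6)^2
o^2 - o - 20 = (o - 5)*(o + 4)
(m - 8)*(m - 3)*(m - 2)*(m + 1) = m^4 - 12*m^3 + 33*m^2 - 2*m - 48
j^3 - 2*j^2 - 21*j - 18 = (j - 6)*(j + 1)*(j + 3)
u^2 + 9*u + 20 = (u + 4)*(u + 5)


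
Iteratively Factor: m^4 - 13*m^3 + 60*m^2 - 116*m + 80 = (m - 2)*(m^3 - 11*m^2 + 38*m - 40) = (m - 2)^2*(m^2 - 9*m + 20) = (m - 5)*(m - 2)^2*(m - 4)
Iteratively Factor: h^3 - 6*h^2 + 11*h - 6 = (h - 1)*(h^2 - 5*h + 6) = (h - 3)*(h - 1)*(h - 2)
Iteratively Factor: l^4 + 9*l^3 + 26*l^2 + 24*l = (l)*(l^3 + 9*l^2 + 26*l + 24) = l*(l + 3)*(l^2 + 6*l + 8) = l*(l + 2)*(l + 3)*(l + 4)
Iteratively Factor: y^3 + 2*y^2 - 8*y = (y + 4)*(y^2 - 2*y) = y*(y + 4)*(y - 2)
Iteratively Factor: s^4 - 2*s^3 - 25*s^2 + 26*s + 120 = (s + 4)*(s^3 - 6*s^2 - s + 30) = (s - 3)*(s + 4)*(s^2 - 3*s - 10) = (s - 5)*(s - 3)*(s + 4)*(s + 2)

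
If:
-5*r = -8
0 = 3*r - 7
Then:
No Solution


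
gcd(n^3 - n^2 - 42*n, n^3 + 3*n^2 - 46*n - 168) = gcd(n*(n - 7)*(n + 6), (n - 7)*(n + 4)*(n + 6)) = n^2 - n - 42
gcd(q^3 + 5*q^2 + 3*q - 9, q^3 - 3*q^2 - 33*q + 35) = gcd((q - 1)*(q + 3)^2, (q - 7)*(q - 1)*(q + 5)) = q - 1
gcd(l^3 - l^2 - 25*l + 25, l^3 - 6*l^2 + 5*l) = l^2 - 6*l + 5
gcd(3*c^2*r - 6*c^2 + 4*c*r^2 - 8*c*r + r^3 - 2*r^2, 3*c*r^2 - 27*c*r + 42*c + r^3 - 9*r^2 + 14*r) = 3*c*r - 6*c + r^2 - 2*r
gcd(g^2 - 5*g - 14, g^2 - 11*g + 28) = g - 7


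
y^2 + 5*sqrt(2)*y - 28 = (y - 2*sqrt(2))*(y + 7*sqrt(2))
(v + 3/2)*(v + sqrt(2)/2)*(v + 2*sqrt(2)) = v^3 + 3*v^2/2 + 5*sqrt(2)*v^2/2 + 2*v + 15*sqrt(2)*v/4 + 3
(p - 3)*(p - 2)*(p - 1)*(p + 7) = p^4 + p^3 - 31*p^2 + 71*p - 42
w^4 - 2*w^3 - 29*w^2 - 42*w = w*(w - 7)*(w + 2)*(w + 3)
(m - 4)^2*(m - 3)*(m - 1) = m^4 - 12*m^3 + 51*m^2 - 88*m + 48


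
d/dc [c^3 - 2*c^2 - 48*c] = 3*c^2 - 4*c - 48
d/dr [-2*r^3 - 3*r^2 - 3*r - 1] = -6*r^2 - 6*r - 3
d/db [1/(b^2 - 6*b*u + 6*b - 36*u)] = 2*(-b + 3*u - 3)/(b^2 - 6*b*u + 6*b - 36*u)^2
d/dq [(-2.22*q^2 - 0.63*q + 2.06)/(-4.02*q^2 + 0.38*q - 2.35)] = (-3.3762*q^2 + 26.9964*q + 0.6977)/(16.1604*q^4 - 3.0552*q^3 + 19.0384*q^2 - 1.786*q + 5.5225)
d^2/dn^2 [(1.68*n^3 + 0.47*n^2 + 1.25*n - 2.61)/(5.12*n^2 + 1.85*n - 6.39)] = (-2.8421709430404e-14*n^4 + 178.060368*n^3 - 437.416848*n^2 + 508.632048*n - 120.711222)/(134.217728*n^6 + 145.48992*n^5 - 449.960448*n^4 - 356.824855*n^3 + 561.571731*n^2 + 226.618155*n - 260.917119)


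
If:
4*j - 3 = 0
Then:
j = 3/4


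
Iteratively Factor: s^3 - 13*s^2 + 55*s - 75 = (s - 3)*(s^2 - 10*s + 25) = (s - 5)*(s - 3)*(s - 5)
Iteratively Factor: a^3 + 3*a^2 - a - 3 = (a + 1)*(a^2 + 2*a - 3) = (a + 1)*(a + 3)*(a - 1)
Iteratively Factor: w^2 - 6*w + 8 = (w - 2)*(w - 4)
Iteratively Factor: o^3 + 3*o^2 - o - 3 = (o + 3)*(o^2 - 1) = (o - 1)*(o + 3)*(o + 1)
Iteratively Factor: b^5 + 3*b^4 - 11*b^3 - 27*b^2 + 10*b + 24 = (b - 3)*(b^4 + 6*b^3 + 7*b^2 - 6*b - 8) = (b - 3)*(b - 1)*(b^3 + 7*b^2 + 14*b + 8) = (b - 3)*(b - 1)*(b + 2)*(b^2 + 5*b + 4) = (b - 3)*(b - 1)*(b + 1)*(b + 2)*(b + 4)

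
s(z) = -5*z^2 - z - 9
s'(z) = -10*z - 1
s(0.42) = -10.30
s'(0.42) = -5.20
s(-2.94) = -49.28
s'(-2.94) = 28.40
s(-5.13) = -135.45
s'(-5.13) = 50.30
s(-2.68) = -42.23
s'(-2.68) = 25.80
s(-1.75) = -22.56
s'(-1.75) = 16.50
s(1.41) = -20.35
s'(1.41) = -15.10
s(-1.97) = -26.43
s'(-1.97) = 18.70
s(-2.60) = -40.20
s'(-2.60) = 25.00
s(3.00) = -57.00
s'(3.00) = -31.00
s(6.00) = -195.00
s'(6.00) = -61.00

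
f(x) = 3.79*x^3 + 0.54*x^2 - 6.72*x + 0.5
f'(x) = 11.37*x^2 + 1.08*x - 6.72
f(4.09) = 241.35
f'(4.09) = 187.90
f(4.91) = 429.15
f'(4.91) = 272.69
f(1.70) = 9.26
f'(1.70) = 27.98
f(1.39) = 2.38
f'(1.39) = 16.75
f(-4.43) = -288.63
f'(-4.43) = 211.63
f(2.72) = 62.49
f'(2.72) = 80.34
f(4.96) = 442.92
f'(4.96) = 278.36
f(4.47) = 319.75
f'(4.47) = 225.29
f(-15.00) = -12568.45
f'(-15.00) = 2535.33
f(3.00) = 87.53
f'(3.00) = 98.85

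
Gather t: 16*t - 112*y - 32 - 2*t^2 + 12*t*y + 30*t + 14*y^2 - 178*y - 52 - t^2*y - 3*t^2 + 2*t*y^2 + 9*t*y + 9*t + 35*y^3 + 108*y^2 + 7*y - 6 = t^2*(-y - 5) + t*(2*y^2 + 21*y + 55) + 35*y^3 + 122*y^2 - 283*y - 90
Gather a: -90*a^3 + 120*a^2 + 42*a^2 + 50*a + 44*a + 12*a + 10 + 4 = -90*a^3 + 162*a^2 + 106*a + 14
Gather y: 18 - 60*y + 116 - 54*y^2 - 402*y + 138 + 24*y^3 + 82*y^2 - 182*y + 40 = 24*y^3 + 28*y^2 - 644*y + 312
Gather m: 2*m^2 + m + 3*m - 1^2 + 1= 2*m^2 + 4*m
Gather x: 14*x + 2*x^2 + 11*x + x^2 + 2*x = 3*x^2 + 27*x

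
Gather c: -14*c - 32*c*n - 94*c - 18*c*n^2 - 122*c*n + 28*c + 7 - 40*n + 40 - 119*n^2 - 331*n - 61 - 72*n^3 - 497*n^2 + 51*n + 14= c*(-18*n^2 - 154*n - 80) - 72*n^3 - 616*n^2 - 320*n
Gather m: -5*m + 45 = 45 - 5*m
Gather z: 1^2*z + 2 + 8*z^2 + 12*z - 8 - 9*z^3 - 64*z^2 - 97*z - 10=-9*z^3 - 56*z^2 - 84*z - 16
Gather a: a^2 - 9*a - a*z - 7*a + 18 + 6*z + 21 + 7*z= a^2 + a*(-z - 16) + 13*z + 39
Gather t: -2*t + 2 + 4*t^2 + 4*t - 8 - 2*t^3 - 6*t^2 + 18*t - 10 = -2*t^3 - 2*t^2 + 20*t - 16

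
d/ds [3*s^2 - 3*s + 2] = 6*s - 3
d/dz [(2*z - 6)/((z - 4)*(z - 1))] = 2*(-z^2 + 6*z - 11)/(z^4 - 10*z^3 + 33*z^2 - 40*z + 16)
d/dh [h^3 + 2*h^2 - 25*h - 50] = 3*h^2 + 4*h - 25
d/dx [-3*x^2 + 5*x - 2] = 5 - 6*x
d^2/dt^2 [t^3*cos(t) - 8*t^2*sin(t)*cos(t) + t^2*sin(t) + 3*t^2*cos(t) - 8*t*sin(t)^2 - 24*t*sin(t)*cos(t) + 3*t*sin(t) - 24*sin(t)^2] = -t^3*cos(t) - 7*t^2*sin(t) + 16*t^2*sin(2*t) - 3*t^2*cos(t) - 15*t*sin(t) + 10*t*cos(t) - 48*sqrt(2)*t*cos(2*t + pi/4) + 2*sin(t) - 24*sin(2*t) + 12*cos(t) - 96*cos(2*t)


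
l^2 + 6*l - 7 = (l - 1)*(l + 7)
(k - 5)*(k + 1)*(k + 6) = k^3 + 2*k^2 - 29*k - 30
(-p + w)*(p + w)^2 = -p^3 - p^2*w + p*w^2 + w^3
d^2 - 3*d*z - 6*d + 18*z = (d - 6)*(d - 3*z)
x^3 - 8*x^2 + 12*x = x*(x - 6)*(x - 2)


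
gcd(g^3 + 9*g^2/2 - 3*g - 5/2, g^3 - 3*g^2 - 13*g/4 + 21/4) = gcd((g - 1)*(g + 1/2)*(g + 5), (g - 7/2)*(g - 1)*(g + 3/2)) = g - 1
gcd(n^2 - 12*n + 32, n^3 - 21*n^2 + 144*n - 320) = n - 8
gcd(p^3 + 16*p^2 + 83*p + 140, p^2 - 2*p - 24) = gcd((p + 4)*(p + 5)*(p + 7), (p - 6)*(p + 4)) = p + 4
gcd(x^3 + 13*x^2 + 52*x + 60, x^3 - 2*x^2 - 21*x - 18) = 1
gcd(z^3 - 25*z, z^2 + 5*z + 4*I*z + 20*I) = z + 5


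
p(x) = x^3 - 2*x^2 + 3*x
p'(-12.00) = 483.00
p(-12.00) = -2052.00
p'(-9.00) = 282.00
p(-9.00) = -918.00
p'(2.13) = 8.09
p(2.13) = 6.98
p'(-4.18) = 72.14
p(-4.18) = -120.52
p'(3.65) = 28.37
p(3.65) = 32.93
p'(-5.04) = 99.36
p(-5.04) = -193.95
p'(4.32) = 41.71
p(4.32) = 56.26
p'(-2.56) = 32.90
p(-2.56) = -37.56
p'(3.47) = 25.24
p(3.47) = 28.11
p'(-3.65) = 57.57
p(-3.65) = -86.22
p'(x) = 3*x^2 - 4*x + 3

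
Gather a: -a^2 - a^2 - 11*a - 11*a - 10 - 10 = -2*a^2 - 22*a - 20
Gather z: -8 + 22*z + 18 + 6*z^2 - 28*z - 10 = 6*z^2 - 6*z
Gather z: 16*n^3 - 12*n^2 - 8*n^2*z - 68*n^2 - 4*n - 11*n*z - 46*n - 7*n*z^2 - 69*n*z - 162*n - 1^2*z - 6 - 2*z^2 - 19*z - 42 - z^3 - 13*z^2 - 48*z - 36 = 16*n^3 - 80*n^2 - 212*n - z^3 + z^2*(-7*n - 15) + z*(-8*n^2 - 80*n - 68) - 84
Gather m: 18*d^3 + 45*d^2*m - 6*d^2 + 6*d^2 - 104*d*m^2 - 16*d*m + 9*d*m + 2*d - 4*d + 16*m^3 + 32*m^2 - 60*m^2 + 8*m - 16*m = 18*d^3 - 2*d + 16*m^3 + m^2*(-104*d - 28) + m*(45*d^2 - 7*d - 8)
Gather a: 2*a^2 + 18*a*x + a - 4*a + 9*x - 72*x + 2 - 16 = 2*a^2 + a*(18*x - 3) - 63*x - 14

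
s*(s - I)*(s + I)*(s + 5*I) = s^4 + 5*I*s^3 + s^2 + 5*I*s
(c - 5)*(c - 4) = c^2 - 9*c + 20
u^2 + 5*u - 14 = (u - 2)*(u + 7)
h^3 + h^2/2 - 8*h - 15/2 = (h - 3)*(h + 1)*(h + 5/2)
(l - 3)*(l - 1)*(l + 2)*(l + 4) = l^4 + 2*l^3 - 13*l^2 - 14*l + 24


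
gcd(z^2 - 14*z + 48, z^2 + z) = 1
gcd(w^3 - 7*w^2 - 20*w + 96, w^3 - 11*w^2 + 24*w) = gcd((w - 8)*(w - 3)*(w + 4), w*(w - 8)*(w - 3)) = w^2 - 11*w + 24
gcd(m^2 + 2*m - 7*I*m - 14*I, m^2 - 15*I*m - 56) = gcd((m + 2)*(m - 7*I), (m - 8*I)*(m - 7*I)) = m - 7*I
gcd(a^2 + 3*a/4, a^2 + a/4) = a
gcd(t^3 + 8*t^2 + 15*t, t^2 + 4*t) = t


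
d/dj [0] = 0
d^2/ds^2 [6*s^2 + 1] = 12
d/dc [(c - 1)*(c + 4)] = 2*c + 3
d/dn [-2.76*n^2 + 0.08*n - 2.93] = 0.08 - 5.52*n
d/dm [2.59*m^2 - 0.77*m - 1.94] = 5.18*m - 0.77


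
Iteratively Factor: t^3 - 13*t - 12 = (t + 3)*(t^2 - 3*t - 4) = (t + 1)*(t + 3)*(t - 4)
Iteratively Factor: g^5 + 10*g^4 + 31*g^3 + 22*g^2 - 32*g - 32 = (g - 1)*(g^4 + 11*g^3 + 42*g^2 + 64*g + 32) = (g - 1)*(g + 4)*(g^3 + 7*g^2 + 14*g + 8) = (g - 1)*(g + 2)*(g + 4)*(g^2 + 5*g + 4) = (g - 1)*(g + 1)*(g + 2)*(g + 4)*(g + 4)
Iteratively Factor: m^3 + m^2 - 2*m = (m - 1)*(m^2 + 2*m) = (m - 1)*(m + 2)*(m)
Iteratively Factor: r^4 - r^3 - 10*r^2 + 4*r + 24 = (r - 2)*(r^3 + r^2 - 8*r - 12) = (r - 2)*(r + 2)*(r^2 - r - 6) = (r - 3)*(r - 2)*(r + 2)*(r + 2)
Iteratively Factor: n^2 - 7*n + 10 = (n - 2)*(n - 5)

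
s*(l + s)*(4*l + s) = 4*l^2*s + 5*l*s^2 + s^3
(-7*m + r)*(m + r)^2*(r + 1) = -7*m^3*r - 7*m^3 - 13*m^2*r^2 - 13*m^2*r - 5*m*r^3 - 5*m*r^2 + r^4 + r^3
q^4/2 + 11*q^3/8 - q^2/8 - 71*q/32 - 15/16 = (q/2 + 1)*(q - 5/4)*(q + 1/2)*(q + 3/2)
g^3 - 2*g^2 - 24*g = g*(g - 6)*(g + 4)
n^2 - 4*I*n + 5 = (n - 5*I)*(n + I)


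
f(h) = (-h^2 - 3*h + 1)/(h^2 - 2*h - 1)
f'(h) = (2 - 2*h)*(-h^2 - 3*h + 1)/(h^2 - 2*h - 1)^2 + (-2*h - 3)/(h^2 - 2*h - 1) = 5*(h^2 + 1)/(h^4 - 4*h^3 + 2*h^2 + 4*h + 1)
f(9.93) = -1.64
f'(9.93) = 0.08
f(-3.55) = -0.05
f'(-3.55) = 0.19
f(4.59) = -3.11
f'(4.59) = 0.93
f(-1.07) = 1.34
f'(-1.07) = 2.05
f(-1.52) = 0.75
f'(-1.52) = 0.87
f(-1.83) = 0.52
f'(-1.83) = 0.60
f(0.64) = 0.71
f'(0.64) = 2.01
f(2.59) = -25.52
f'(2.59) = 138.19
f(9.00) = -1.73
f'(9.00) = 0.11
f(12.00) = -1.50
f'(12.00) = 0.05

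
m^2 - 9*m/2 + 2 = (m - 4)*(m - 1/2)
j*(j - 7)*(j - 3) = j^3 - 10*j^2 + 21*j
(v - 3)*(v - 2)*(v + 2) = v^3 - 3*v^2 - 4*v + 12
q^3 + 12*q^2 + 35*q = q*(q + 5)*(q + 7)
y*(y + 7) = y^2 + 7*y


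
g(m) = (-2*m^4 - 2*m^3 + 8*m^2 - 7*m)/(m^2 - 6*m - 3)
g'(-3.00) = 4.15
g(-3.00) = -0.62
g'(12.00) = -44.37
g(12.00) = -635.65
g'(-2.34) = 2.54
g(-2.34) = 1.56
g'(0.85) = 0.17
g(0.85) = 0.33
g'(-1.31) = 1.20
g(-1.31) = 3.27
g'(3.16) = 22.90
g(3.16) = 17.10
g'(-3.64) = 5.92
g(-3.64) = -3.84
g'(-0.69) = 13.68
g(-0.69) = 5.47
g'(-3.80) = 6.39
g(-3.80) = -4.82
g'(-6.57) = 15.48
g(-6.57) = -34.78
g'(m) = (6 - 2*m)*(-2*m^4 - 2*m^3 + 8*m^2 - 7*m)/(m^2 - 6*m - 3)^2 + (-8*m^3 - 6*m^2 + 16*m - 7)/(m^2 - 6*m - 3) = (-4*m^5 + 34*m^4 + 48*m^3 - 23*m^2 - 48*m + 21)/(m^4 - 12*m^3 + 30*m^2 + 36*m + 9)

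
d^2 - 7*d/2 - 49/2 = (d - 7)*(d + 7/2)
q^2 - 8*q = q*(q - 8)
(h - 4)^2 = h^2 - 8*h + 16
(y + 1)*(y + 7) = y^2 + 8*y + 7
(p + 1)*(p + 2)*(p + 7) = p^3 + 10*p^2 + 23*p + 14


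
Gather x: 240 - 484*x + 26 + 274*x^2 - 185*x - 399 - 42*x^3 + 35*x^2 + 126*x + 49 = -42*x^3 + 309*x^2 - 543*x - 84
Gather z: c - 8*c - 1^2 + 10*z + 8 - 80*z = -7*c - 70*z + 7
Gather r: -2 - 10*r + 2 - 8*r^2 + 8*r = -8*r^2 - 2*r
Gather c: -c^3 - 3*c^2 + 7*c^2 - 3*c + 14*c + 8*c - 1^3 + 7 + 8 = -c^3 + 4*c^2 + 19*c + 14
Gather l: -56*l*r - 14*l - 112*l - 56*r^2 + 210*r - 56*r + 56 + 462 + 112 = l*(-56*r - 126) - 56*r^2 + 154*r + 630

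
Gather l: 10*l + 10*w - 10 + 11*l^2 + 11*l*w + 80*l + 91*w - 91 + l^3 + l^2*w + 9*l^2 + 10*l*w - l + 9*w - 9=l^3 + l^2*(w + 20) + l*(21*w + 89) + 110*w - 110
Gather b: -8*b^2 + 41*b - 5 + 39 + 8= -8*b^2 + 41*b + 42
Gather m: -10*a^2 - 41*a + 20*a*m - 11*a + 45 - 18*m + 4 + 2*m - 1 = -10*a^2 - 52*a + m*(20*a - 16) + 48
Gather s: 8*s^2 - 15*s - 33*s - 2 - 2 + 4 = 8*s^2 - 48*s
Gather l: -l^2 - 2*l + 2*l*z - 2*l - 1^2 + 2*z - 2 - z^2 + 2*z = -l^2 + l*(2*z - 4) - z^2 + 4*z - 3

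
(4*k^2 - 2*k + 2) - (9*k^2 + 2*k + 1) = -5*k^2 - 4*k + 1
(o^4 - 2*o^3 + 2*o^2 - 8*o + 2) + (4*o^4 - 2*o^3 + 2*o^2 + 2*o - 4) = 5*o^4 - 4*o^3 + 4*o^2 - 6*o - 2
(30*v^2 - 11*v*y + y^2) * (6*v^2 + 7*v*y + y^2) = 180*v^4 + 144*v^3*y - 41*v^2*y^2 - 4*v*y^3 + y^4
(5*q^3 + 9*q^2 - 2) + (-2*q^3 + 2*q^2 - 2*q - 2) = 3*q^3 + 11*q^2 - 2*q - 4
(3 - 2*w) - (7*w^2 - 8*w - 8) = -7*w^2 + 6*w + 11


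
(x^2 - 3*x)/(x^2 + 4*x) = (x - 3)/(x + 4)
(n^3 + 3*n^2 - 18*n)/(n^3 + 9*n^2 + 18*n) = (n - 3)/(n + 3)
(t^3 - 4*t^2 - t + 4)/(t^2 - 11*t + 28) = (t^2 - 1)/(t - 7)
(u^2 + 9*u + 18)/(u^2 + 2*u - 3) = (u + 6)/(u - 1)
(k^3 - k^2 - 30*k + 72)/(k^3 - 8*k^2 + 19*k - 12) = (k + 6)/(k - 1)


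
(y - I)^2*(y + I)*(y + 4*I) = y^4 + 3*I*y^3 + 5*y^2 + 3*I*y + 4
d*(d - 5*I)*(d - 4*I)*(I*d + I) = I*d^4 + 9*d^3 + I*d^3 + 9*d^2 - 20*I*d^2 - 20*I*d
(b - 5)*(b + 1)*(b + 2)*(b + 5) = b^4 + 3*b^3 - 23*b^2 - 75*b - 50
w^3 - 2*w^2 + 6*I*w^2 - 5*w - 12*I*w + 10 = (w - 2)*(w + I)*(w + 5*I)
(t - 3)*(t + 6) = t^2 + 3*t - 18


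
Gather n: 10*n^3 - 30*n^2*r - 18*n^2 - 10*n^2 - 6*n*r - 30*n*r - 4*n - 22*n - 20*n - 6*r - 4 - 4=10*n^3 + n^2*(-30*r - 28) + n*(-36*r - 46) - 6*r - 8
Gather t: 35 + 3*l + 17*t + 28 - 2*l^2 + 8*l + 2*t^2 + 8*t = -2*l^2 + 11*l + 2*t^2 + 25*t + 63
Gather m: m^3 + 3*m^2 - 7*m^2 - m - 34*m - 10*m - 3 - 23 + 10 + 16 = m^3 - 4*m^2 - 45*m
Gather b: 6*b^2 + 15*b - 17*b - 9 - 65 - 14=6*b^2 - 2*b - 88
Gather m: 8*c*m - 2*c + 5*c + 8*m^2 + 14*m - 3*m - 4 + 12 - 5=3*c + 8*m^2 + m*(8*c + 11) + 3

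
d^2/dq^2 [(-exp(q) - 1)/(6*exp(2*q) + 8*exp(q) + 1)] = (-36*exp(4*q) - 96*exp(3*q) - 108*exp(2*q) - 32*exp(q) + 7)*exp(q)/(216*exp(6*q) + 864*exp(5*q) + 1260*exp(4*q) + 800*exp(3*q) + 210*exp(2*q) + 24*exp(q) + 1)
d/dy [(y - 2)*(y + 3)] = 2*y + 1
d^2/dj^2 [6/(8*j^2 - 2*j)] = 6*(-4*j*(4*j - 1) + (8*j - 1)^2)/(j^3*(4*j - 1)^3)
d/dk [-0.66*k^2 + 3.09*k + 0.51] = 3.09 - 1.32*k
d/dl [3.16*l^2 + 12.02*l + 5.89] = 6.32*l + 12.02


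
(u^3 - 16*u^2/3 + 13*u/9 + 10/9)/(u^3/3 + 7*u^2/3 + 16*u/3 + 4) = (9*u^3 - 48*u^2 + 13*u + 10)/(3*(u^3 + 7*u^2 + 16*u + 12))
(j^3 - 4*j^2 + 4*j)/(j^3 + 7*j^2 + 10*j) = (j^2 - 4*j + 4)/(j^2 + 7*j + 10)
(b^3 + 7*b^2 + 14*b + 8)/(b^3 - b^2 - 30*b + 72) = (b^3 + 7*b^2 + 14*b + 8)/(b^3 - b^2 - 30*b + 72)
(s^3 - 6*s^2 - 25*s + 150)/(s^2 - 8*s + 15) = (s^2 - s - 30)/(s - 3)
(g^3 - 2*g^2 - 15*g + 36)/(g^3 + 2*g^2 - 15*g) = (g^2 + g - 12)/(g*(g + 5))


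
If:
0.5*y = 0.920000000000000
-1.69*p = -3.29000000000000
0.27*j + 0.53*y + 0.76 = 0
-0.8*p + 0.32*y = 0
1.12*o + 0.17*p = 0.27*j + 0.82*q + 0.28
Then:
No Solution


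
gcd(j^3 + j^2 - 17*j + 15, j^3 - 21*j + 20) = j^2 + 4*j - 5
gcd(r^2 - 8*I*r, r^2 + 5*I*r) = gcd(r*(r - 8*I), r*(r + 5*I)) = r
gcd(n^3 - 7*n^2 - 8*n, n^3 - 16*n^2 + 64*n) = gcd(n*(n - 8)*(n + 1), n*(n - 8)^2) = n^2 - 8*n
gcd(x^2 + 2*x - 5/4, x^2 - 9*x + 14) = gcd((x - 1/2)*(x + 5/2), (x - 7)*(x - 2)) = 1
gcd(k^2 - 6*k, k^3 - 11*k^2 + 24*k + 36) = k - 6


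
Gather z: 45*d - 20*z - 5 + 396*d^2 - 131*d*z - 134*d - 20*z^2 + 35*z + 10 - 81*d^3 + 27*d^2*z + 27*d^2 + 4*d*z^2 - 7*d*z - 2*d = -81*d^3 + 423*d^2 - 91*d + z^2*(4*d - 20) + z*(27*d^2 - 138*d + 15) + 5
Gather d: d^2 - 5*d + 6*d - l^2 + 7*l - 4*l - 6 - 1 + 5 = d^2 + d - l^2 + 3*l - 2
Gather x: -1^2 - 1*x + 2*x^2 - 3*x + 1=2*x^2 - 4*x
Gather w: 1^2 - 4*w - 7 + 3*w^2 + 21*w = 3*w^2 + 17*w - 6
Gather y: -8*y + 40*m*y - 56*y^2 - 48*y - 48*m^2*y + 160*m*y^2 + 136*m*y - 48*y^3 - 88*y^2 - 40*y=-48*y^3 + y^2*(160*m - 144) + y*(-48*m^2 + 176*m - 96)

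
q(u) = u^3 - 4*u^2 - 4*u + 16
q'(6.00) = 56.00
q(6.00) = 64.00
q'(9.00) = 167.00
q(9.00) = 385.00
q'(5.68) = 47.35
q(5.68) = 47.48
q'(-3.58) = 63.09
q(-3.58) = -66.83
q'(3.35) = 2.87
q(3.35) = -4.69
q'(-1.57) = 15.95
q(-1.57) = 8.55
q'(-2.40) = 32.48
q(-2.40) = -11.26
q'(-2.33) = 30.93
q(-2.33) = -9.04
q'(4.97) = 30.34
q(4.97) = 20.08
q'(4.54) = 21.51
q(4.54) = 8.97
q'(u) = 3*u^2 - 8*u - 4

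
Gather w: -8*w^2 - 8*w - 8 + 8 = -8*w^2 - 8*w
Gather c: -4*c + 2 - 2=-4*c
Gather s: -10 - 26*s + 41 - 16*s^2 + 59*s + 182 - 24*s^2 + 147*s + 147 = -40*s^2 + 180*s + 360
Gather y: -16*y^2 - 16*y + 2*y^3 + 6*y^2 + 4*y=2*y^3 - 10*y^2 - 12*y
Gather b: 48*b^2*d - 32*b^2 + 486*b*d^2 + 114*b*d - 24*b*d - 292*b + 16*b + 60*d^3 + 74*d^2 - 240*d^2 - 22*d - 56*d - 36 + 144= b^2*(48*d - 32) + b*(486*d^2 + 90*d - 276) + 60*d^3 - 166*d^2 - 78*d + 108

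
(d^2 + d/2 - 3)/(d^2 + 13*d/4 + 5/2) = 2*(2*d - 3)/(4*d + 5)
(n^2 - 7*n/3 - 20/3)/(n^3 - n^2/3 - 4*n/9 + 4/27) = 9*(3*n^2 - 7*n - 20)/(27*n^3 - 9*n^2 - 12*n + 4)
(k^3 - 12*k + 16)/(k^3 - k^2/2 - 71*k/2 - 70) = 2*(k^2 - 4*k + 4)/(2*k^2 - 9*k - 35)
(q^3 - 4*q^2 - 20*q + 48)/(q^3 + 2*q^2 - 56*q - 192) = (q^2 - 8*q + 12)/(q^2 - 2*q - 48)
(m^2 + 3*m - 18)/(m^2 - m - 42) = (m - 3)/(m - 7)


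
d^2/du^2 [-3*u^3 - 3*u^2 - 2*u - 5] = -18*u - 6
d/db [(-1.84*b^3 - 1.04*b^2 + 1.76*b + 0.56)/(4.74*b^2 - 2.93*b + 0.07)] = (-8.7216*b^4 + 10.7824*b^3 - 5.6816*b^2 - 5.4544*b + 1.764)/(22.4676*b^4 - 27.7764*b^3 + 9.2485*b^2 - 0.4102*b + 0.0049)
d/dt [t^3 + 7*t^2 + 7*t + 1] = 3*t^2 + 14*t + 7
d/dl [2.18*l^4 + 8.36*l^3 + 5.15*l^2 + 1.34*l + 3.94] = 8.72*l^3 + 25.08*l^2 + 10.3*l + 1.34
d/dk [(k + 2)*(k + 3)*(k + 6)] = 3*k^2 + 22*k + 36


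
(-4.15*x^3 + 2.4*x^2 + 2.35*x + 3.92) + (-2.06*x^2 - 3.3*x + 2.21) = -4.15*x^3 + 0.34*x^2 - 0.95*x + 6.13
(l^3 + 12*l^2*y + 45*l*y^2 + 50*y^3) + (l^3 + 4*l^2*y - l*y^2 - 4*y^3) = 2*l^3 + 16*l^2*y + 44*l*y^2 + 46*y^3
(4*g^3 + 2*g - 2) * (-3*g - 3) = -12*g^4 - 12*g^3 - 6*g^2 + 6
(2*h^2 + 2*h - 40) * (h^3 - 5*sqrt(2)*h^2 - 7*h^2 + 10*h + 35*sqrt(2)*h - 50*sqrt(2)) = 2*h^5 - 10*sqrt(2)*h^4 - 12*h^4 - 34*h^3 + 60*sqrt(2)*h^3 + 170*sqrt(2)*h^2 + 300*h^2 - 1500*sqrt(2)*h - 400*h + 2000*sqrt(2)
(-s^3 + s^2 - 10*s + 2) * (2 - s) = s^4 - 3*s^3 + 12*s^2 - 22*s + 4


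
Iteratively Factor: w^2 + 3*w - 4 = (w - 1)*(w + 4)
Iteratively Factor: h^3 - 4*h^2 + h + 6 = (h + 1)*(h^2 - 5*h + 6) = (h - 3)*(h + 1)*(h - 2)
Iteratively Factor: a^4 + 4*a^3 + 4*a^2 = (a)*(a^3 + 4*a^2 + 4*a) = a*(a + 2)*(a^2 + 2*a) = a*(a + 2)^2*(a)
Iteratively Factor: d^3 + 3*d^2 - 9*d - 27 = (d - 3)*(d^2 + 6*d + 9) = (d - 3)*(d + 3)*(d + 3)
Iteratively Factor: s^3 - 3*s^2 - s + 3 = (s + 1)*(s^2 - 4*s + 3) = (s - 1)*(s + 1)*(s - 3)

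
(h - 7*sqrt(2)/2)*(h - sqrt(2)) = h^2 - 9*sqrt(2)*h/2 + 7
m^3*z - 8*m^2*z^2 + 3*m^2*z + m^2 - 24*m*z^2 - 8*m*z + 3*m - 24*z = (m + 3)*(m - 8*z)*(m*z + 1)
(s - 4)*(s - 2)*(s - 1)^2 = s^4 - 8*s^3 + 21*s^2 - 22*s + 8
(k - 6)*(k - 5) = k^2 - 11*k + 30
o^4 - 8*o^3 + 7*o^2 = o^2*(o - 7)*(o - 1)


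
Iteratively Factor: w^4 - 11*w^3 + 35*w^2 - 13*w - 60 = (w - 5)*(w^3 - 6*w^2 + 5*w + 12) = (w - 5)*(w + 1)*(w^2 - 7*w + 12) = (w - 5)*(w - 4)*(w + 1)*(w - 3)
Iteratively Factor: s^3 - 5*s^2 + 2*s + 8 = (s - 4)*(s^2 - s - 2) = (s - 4)*(s - 2)*(s + 1)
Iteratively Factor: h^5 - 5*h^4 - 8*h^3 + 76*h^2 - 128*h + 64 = (h - 2)*(h^4 - 3*h^3 - 14*h^2 + 48*h - 32) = (h - 4)*(h - 2)*(h^3 + h^2 - 10*h + 8) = (h - 4)*(h - 2)^2*(h^2 + 3*h - 4) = (h - 4)*(h - 2)^2*(h - 1)*(h + 4)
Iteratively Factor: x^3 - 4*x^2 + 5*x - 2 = (x - 1)*(x^2 - 3*x + 2) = (x - 2)*(x - 1)*(x - 1)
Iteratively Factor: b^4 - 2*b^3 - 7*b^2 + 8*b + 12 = (b + 2)*(b^3 - 4*b^2 + b + 6) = (b - 2)*(b + 2)*(b^2 - 2*b - 3) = (b - 2)*(b + 1)*(b + 2)*(b - 3)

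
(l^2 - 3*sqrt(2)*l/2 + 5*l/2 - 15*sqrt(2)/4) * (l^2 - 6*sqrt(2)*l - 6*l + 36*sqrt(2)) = l^4 - 15*sqrt(2)*l^3/2 - 7*l^3/2 + 3*l^2 + 105*sqrt(2)*l^2/4 - 63*l + 225*sqrt(2)*l/2 - 270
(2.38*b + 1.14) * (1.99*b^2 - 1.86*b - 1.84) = 4.7362*b^3 - 2.1582*b^2 - 6.4996*b - 2.0976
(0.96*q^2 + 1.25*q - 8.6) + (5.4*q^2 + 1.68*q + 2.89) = 6.36*q^2 + 2.93*q - 5.71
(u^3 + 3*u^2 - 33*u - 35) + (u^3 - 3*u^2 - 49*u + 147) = 2*u^3 - 82*u + 112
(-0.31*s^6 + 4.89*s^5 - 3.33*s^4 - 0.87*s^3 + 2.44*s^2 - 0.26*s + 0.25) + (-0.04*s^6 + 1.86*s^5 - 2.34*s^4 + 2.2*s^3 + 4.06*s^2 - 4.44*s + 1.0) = -0.35*s^6 + 6.75*s^5 - 5.67*s^4 + 1.33*s^3 + 6.5*s^2 - 4.7*s + 1.25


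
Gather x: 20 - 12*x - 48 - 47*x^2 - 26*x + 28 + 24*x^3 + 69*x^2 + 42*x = 24*x^3 + 22*x^2 + 4*x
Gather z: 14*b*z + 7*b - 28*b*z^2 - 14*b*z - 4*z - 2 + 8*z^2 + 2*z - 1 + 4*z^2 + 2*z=7*b + z^2*(12 - 28*b) - 3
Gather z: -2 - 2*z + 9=7 - 2*z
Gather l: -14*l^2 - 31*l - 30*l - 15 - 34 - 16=-14*l^2 - 61*l - 65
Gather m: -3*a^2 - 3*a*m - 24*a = -3*a^2 - 3*a*m - 24*a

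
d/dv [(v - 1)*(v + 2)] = 2*v + 1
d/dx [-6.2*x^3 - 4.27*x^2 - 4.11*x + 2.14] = -18.6*x^2 - 8.54*x - 4.11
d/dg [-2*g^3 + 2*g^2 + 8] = 2*g*(2 - 3*g)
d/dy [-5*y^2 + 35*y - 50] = 35 - 10*y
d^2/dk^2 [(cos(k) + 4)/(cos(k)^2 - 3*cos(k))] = (-19*sin(k)^4/cos(k)^3 + sin(k)^2 + 37 - 50/cos(k) - 72/cos(k)^2 + 91/cos(k)^3)/(cos(k) - 3)^3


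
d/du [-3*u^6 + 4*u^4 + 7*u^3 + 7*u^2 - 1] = u*(-18*u^4 + 16*u^2 + 21*u + 14)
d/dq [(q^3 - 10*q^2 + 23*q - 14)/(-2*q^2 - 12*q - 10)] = (-q^4 - 12*q^3 + 68*q^2 + 72*q - 199)/(2*(q^4 + 12*q^3 + 46*q^2 + 60*q + 25))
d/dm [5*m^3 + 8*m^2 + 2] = m*(15*m + 16)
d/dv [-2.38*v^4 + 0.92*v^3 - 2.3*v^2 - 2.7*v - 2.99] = -9.52*v^3 + 2.76*v^2 - 4.6*v - 2.7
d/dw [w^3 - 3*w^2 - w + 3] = 3*w^2 - 6*w - 1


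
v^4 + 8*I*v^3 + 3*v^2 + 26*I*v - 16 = (v - 2*I)*(v + I)^2*(v + 8*I)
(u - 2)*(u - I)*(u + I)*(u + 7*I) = u^4 - 2*u^3 + 7*I*u^3 + u^2 - 14*I*u^2 - 2*u + 7*I*u - 14*I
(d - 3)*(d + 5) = d^2 + 2*d - 15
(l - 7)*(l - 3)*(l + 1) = l^3 - 9*l^2 + 11*l + 21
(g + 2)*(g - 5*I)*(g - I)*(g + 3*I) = g^4 + 2*g^3 - 3*I*g^3 + 13*g^2 - 6*I*g^2 + 26*g - 15*I*g - 30*I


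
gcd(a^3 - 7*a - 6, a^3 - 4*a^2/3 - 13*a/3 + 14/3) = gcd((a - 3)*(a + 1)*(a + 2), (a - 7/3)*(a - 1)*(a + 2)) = a + 2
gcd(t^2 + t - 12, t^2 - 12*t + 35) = 1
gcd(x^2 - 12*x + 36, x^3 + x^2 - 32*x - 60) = x - 6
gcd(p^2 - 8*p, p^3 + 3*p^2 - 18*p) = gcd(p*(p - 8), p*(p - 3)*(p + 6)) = p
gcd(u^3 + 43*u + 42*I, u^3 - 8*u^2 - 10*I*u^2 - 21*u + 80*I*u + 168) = u - 7*I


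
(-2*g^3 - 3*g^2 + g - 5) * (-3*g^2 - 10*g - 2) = 6*g^5 + 29*g^4 + 31*g^3 + 11*g^2 + 48*g + 10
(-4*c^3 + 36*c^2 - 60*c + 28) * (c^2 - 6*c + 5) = -4*c^5 + 60*c^4 - 296*c^3 + 568*c^2 - 468*c + 140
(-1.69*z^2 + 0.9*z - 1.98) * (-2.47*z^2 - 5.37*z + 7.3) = 4.1743*z^4 + 6.8523*z^3 - 12.2794*z^2 + 17.2026*z - 14.454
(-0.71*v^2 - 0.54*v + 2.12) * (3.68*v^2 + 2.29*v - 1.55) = -2.6128*v^4 - 3.6131*v^3 + 7.6655*v^2 + 5.6918*v - 3.286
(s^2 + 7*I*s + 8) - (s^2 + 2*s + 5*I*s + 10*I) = -2*s + 2*I*s + 8 - 10*I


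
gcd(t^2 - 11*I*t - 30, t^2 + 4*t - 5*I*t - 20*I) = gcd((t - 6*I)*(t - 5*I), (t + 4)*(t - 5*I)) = t - 5*I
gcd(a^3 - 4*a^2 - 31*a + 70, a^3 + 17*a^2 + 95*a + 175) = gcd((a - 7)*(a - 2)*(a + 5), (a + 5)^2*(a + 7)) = a + 5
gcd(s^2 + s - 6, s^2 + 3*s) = s + 3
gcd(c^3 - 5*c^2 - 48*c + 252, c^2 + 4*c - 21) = c + 7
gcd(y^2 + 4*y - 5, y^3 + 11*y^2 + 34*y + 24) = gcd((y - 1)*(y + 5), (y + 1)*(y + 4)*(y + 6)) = 1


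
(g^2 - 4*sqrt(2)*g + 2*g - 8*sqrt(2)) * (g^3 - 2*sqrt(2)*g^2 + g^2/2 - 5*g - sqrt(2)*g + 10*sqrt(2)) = g^5 - 6*sqrt(2)*g^4 + 5*g^4/2 - 15*sqrt(2)*g^3 + 12*g^3 + 30*g^2 + 24*sqrt(2)*g^2 - 64*g + 60*sqrt(2)*g - 160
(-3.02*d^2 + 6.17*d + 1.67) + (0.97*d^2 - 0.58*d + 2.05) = -2.05*d^2 + 5.59*d + 3.72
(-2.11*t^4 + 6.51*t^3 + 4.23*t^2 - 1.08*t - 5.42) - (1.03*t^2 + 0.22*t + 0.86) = -2.11*t^4 + 6.51*t^3 + 3.2*t^2 - 1.3*t - 6.28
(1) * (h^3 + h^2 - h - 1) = h^3 + h^2 - h - 1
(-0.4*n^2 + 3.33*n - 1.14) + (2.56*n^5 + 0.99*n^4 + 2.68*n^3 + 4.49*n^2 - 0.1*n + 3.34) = 2.56*n^5 + 0.99*n^4 + 2.68*n^3 + 4.09*n^2 + 3.23*n + 2.2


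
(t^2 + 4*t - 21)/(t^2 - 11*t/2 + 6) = 2*(t^2 + 4*t - 21)/(2*t^2 - 11*t + 12)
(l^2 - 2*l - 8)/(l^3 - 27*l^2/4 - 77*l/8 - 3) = 8*(-l^2 + 2*l + 8)/(-8*l^3 + 54*l^2 + 77*l + 24)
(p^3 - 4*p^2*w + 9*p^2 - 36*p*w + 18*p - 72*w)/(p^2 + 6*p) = p - 4*w + 3 - 12*w/p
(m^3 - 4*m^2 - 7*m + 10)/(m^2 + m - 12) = (m^3 - 4*m^2 - 7*m + 10)/(m^2 + m - 12)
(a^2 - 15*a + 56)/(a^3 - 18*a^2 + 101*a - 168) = 1/(a - 3)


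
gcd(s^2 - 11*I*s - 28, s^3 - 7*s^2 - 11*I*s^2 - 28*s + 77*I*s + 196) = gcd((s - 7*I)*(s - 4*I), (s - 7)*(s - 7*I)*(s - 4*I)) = s^2 - 11*I*s - 28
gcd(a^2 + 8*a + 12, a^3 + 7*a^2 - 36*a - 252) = a + 6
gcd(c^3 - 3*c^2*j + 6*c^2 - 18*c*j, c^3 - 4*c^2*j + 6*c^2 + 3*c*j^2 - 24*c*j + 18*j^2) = c^2 - 3*c*j + 6*c - 18*j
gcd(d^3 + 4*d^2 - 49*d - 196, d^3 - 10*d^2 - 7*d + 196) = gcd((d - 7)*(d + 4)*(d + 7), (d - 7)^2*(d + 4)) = d^2 - 3*d - 28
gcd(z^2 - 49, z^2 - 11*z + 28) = z - 7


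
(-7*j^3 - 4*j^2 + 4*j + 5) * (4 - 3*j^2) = 21*j^5 + 12*j^4 - 40*j^3 - 31*j^2 + 16*j + 20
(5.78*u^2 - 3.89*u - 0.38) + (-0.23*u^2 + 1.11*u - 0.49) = 5.55*u^2 - 2.78*u - 0.87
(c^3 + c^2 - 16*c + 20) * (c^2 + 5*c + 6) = c^5 + 6*c^4 - 5*c^3 - 54*c^2 + 4*c + 120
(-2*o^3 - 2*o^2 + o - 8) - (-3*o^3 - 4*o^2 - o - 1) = o^3 + 2*o^2 + 2*o - 7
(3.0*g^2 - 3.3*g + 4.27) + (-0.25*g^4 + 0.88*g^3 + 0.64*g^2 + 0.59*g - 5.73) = -0.25*g^4 + 0.88*g^3 + 3.64*g^2 - 2.71*g - 1.46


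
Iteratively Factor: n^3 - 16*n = (n - 4)*(n^2 + 4*n) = n*(n - 4)*(n + 4)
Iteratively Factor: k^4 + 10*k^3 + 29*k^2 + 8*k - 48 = (k + 4)*(k^3 + 6*k^2 + 5*k - 12) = (k + 3)*(k + 4)*(k^2 + 3*k - 4) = (k + 3)*(k + 4)^2*(k - 1)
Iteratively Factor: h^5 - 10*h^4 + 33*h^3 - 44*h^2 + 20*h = (h - 5)*(h^4 - 5*h^3 + 8*h^2 - 4*h) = h*(h - 5)*(h^3 - 5*h^2 + 8*h - 4) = h*(h - 5)*(h - 2)*(h^2 - 3*h + 2) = h*(h - 5)*(h - 2)*(h - 1)*(h - 2)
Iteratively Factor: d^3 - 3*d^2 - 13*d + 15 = (d + 3)*(d^2 - 6*d + 5) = (d - 1)*(d + 3)*(d - 5)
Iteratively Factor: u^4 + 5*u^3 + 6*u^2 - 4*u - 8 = (u + 2)*(u^3 + 3*u^2 - 4) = (u + 2)^2*(u^2 + u - 2) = (u + 2)^3*(u - 1)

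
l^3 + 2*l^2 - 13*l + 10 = (l - 2)*(l - 1)*(l + 5)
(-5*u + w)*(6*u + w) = -30*u^2 + u*w + w^2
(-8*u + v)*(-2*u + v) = 16*u^2 - 10*u*v + v^2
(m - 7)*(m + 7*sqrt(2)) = m^2 - 7*m + 7*sqrt(2)*m - 49*sqrt(2)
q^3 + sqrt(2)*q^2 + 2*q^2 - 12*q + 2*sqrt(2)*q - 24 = (q + 2)*(q - 2*sqrt(2))*(q + 3*sqrt(2))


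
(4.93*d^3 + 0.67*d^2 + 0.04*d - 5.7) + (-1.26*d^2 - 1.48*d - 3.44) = 4.93*d^3 - 0.59*d^2 - 1.44*d - 9.14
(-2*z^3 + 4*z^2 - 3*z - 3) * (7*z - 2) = -14*z^4 + 32*z^3 - 29*z^2 - 15*z + 6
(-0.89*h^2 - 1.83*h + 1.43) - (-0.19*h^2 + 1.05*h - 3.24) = -0.7*h^2 - 2.88*h + 4.67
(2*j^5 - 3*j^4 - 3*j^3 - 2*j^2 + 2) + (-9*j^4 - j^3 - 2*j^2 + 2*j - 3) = 2*j^5 - 12*j^4 - 4*j^3 - 4*j^2 + 2*j - 1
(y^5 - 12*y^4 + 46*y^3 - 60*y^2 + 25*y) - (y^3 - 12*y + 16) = y^5 - 12*y^4 + 45*y^3 - 60*y^2 + 37*y - 16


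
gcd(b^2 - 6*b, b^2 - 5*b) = b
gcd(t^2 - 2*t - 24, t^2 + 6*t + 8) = t + 4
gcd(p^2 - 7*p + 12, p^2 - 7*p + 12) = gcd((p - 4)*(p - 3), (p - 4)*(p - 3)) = p^2 - 7*p + 12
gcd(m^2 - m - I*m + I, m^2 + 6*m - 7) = m - 1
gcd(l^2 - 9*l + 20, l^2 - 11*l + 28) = l - 4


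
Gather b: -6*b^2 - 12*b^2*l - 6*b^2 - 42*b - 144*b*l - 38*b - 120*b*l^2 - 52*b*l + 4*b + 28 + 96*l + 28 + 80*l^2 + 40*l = b^2*(-12*l - 12) + b*(-120*l^2 - 196*l - 76) + 80*l^2 + 136*l + 56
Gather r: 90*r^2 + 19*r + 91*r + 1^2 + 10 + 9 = 90*r^2 + 110*r + 20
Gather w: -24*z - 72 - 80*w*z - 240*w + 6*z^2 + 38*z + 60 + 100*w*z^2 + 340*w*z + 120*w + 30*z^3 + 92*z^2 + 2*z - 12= w*(100*z^2 + 260*z - 120) + 30*z^3 + 98*z^2 + 16*z - 24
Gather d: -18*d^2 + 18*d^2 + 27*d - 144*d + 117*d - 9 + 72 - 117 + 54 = 0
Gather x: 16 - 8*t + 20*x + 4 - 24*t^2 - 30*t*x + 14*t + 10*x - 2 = -24*t^2 + 6*t + x*(30 - 30*t) + 18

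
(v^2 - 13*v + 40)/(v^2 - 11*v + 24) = (v - 5)/(v - 3)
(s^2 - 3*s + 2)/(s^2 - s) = (s - 2)/s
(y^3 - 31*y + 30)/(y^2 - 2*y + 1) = (y^2 + y - 30)/(y - 1)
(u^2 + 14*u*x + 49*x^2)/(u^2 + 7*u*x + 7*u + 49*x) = (u + 7*x)/(u + 7)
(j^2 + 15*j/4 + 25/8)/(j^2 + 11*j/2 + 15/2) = (j + 5/4)/(j + 3)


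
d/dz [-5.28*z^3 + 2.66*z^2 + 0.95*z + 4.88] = -15.84*z^2 + 5.32*z + 0.95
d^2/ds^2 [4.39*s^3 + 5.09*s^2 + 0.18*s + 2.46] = 26.34*s + 10.18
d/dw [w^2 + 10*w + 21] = 2*w + 10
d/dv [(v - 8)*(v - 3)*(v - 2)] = 3*v^2 - 26*v + 46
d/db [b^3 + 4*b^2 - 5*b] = 3*b^2 + 8*b - 5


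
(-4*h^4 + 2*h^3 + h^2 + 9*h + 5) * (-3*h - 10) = 12*h^5 + 34*h^4 - 23*h^3 - 37*h^2 - 105*h - 50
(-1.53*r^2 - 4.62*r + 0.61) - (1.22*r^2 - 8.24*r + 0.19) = -2.75*r^2 + 3.62*r + 0.42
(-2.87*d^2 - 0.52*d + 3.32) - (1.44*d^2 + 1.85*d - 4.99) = -4.31*d^2 - 2.37*d + 8.31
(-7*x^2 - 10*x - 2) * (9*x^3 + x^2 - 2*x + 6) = -63*x^5 - 97*x^4 - 14*x^3 - 24*x^2 - 56*x - 12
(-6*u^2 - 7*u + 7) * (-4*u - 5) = 24*u^3 + 58*u^2 + 7*u - 35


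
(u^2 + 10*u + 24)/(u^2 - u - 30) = (u^2 + 10*u + 24)/(u^2 - u - 30)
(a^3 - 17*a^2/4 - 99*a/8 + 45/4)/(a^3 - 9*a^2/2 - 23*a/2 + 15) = (a - 3/4)/(a - 1)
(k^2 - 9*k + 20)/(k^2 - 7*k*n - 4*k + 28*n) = (k - 5)/(k - 7*n)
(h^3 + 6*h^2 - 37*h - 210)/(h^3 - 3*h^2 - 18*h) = (h^2 + 12*h + 35)/(h*(h + 3))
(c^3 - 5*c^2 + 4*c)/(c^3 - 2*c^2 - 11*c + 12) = c/(c + 3)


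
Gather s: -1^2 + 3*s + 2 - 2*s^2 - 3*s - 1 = -2*s^2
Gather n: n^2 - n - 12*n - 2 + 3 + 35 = n^2 - 13*n + 36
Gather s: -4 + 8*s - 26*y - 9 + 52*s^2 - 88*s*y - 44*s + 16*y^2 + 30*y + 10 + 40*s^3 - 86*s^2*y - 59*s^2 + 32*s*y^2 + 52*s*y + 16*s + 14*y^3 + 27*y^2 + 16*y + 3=40*s^3 + s^2*(-86*y - 7) + s*(32*y^2 - 36*y - 20) + 14*y^3 + 43*y^2 + 20*y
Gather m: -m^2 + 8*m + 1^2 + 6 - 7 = -m^2 + 8*m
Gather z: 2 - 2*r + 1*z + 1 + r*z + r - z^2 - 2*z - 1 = -r - z^2 + z*(r - 1) + 2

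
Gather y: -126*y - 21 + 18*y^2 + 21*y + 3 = 18*y^2 - 105*y - 18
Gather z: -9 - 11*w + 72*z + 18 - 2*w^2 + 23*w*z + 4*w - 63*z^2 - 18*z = -2*w^2 - 7*w - 63*z^2 + z*(23*w + 54) + 9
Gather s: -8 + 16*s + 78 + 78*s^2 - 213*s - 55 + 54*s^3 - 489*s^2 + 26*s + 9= 54*s^3 - 411*s^2 - 171*s + 24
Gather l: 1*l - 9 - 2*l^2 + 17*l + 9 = -2*l^2 + 18*l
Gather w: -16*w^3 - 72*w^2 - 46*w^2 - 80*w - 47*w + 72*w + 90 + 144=-16*w^3 - 118*w^2 - 55*w + 234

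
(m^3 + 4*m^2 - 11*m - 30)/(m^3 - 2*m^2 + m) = (m^3 + 4*m^2 - 11*m - 30)/(m*(m^2 - 2*m + 1))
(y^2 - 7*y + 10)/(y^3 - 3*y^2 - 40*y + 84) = (y - 5)/(y^2 - y - 42)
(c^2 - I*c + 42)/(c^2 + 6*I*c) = (c - 7*I)/c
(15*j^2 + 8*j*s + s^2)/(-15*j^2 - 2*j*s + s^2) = (5*j + s)/(-5*j + s)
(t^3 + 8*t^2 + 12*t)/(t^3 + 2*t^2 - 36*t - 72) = t/(t - 6)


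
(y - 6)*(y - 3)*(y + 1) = y^3 - 8*y^2 + 9*y + 18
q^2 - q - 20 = (q - 5)*(q + 4)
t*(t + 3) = t^2 + 3*t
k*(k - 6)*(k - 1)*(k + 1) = k^4 - 6*k^3 - k^2 + 6*k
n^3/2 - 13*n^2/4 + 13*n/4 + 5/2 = (n/2 + 1/4)*(n - 5)*(n - 2)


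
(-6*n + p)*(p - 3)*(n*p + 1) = -6*n^2*p^2 + 18*n^2*p + n*p^3 - 3*n*p^2 - 6*n*p + 18*n + p^2 - 3*p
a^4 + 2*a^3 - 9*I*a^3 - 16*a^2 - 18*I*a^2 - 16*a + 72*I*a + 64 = (a - 2)*(a + 4)*(a - 8*I)*(a - I)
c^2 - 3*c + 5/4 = (c - 5/2)*(c - 1/2)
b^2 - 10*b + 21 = (b - 7)*(b - 3)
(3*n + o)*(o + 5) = 3*n*o + 15*n + o^2 + 5*o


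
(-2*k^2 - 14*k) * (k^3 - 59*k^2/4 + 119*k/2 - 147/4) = -2*k^5 + 31*k^4/2 + 175*k^3/2 - 1519*k^2/2 + 1029*k/2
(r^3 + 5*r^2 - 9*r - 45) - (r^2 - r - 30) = r^3 + 4*r^2 - 8*r - 15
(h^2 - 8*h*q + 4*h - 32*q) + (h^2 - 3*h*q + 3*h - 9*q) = 2*h^2 - 11*h*q + 7*h - 41*q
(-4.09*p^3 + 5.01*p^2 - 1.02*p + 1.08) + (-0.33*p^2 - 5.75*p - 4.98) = -4.09*p^3 + 4.68*p^2 - 6.77*p - 3.9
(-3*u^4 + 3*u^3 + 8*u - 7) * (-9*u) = 27*u^5 - 27*u^4 - 72*u^2 + 63*u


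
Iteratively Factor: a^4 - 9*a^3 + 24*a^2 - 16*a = (a - 4)*(a^3 - 5*a^2 + 4*a) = (a - 4)^2*(a^2 - a) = (a - 4)^2*(a - 1)*(a)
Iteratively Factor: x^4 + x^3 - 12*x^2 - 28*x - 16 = (x - 4)*(x^3 + 5*x^2 + 8*x + 4) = (x - 4)*(x + 2)*(x^2 + 3*x + 2) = (x - 4)*(x + 2)^2*(x + 1)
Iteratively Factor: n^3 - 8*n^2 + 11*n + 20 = (n + 1)*(n^2 - 9*n + 20) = (n - 4)*(n + 1)*(n - 5)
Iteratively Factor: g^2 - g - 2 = (g - 2)*(g + 1)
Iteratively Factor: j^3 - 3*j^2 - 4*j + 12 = (j - 3)*(j^2 - 4) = (j - 3)*(j + 2)*(j - 2)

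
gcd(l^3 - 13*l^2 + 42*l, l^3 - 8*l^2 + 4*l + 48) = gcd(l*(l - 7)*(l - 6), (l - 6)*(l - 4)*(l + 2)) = l - 6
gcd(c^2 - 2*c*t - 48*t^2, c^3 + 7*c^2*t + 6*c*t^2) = c + 6*t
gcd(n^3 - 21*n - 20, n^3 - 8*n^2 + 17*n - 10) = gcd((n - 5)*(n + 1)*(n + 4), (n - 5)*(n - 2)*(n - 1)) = n - 5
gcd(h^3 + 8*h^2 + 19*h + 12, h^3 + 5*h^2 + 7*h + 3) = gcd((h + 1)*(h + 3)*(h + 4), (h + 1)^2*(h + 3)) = h^2 + 4*h + 3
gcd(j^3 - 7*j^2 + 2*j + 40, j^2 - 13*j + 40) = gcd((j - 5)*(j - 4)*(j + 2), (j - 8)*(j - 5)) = j - 5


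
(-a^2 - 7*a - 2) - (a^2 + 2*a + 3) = -2*a^2 - 9*a - 5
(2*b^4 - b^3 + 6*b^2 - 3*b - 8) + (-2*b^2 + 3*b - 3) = 2*b^4 - b^3 + 4*b^2 - 11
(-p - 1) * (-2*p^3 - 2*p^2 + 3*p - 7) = 2*p^4 + 4*p^3 - p^2 + 4*p + 7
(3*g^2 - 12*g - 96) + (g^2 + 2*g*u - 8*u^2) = 4*g^2 + 2*g*u - 12*g - 8*u^2 - 96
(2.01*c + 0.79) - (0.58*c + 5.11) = 1.43*c - 4.32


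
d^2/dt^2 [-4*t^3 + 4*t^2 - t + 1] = 8 - 24*t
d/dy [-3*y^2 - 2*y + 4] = -6*y - 2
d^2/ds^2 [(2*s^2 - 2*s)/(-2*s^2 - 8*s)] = 10/(s^3 + 12*s^2 + 48*s + 64)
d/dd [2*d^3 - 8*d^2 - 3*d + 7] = 6*d^2 - 16*d - 3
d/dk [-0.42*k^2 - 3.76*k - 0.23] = -0.84*k - 3.76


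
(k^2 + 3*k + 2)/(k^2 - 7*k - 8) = (k + 2)/(k - 8)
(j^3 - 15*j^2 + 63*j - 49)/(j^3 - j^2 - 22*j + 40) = (j^3 - 15*j^2 + 63*j - 49)/(j^3 - j^2 - 22*j + 40)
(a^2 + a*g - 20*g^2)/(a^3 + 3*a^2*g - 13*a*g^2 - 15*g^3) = (a - 4*g)/(a^2 - 2*a*g - 3*g^2)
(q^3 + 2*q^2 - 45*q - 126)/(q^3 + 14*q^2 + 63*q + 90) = (q - 7)/(q + 5)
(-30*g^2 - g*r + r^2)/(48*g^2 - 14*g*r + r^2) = (5*g + r)/(-8*g + r)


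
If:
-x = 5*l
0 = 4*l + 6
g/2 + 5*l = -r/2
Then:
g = 15 - r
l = -3/2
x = 15/2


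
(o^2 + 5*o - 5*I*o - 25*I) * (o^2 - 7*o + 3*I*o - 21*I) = o^4 - 2*o^3 - 2*I*o^3 - 20*o^2 + 4*I*o^2 - 30*o + 70*I*o - 525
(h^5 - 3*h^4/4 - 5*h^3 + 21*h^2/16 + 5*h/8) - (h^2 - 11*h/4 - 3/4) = h^5 - 3*h^4/4 - 5*h^3 + 5*h^2/16 + 27*h/8 + 3/4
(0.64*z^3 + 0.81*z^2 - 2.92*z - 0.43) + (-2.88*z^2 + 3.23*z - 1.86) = 0.64*z^3 - 2.07*z^2 + 0.31*z - 2.29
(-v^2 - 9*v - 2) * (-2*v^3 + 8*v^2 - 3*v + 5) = 2*v^5 + 10*v^4 - 65*v^3 + 6*v^2 - 39*v - 10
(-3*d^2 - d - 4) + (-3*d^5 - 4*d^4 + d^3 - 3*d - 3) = -3*d^5 - 4*d^4 + d^3 - 3*d^2 - 4*d - 7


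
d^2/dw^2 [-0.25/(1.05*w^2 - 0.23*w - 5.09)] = (-0.55125*w^2 + 0.12075*w + 0.25*(2.1*w - 0.23)*(4.2*w - 0.46) + 2.67225)/(-1.05*w^2 + 0.23*w + 5.09)^3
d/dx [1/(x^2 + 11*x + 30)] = (-2*x - 11)/(x^2 + 11*x + 30)^2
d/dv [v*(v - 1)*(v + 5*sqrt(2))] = 3*v^2 - 2*v + 10*sqrt(2)*v - 5*sqrt(2)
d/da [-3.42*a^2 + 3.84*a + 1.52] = 3.84 - 6.84*a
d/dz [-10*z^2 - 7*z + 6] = -20*z - 7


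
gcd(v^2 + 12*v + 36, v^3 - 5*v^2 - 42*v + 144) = v + 6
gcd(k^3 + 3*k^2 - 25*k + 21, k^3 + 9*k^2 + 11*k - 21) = k^2 + 6*k - 7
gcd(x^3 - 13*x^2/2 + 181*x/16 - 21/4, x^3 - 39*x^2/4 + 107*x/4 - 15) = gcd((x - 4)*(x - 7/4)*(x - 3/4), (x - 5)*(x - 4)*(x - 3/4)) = x^2 - 19*x/4 + 3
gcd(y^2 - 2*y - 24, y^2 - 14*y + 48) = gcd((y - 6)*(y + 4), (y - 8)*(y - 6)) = y - 6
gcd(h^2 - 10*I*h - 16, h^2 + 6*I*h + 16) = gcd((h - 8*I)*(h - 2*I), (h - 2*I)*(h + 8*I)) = h - 2*I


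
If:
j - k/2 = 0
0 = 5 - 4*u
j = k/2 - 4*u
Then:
No Solution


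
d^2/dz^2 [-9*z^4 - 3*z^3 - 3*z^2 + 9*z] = -108*z^2 - 18*z - 6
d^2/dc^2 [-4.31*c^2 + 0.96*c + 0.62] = -8.62000000000000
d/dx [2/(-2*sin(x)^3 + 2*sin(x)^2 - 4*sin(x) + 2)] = (3*sin(x)^2 - 2*sin(x) + 2)*cos(x)/(sin(x)^3 - sin(x)^2 + 2*sin(x) - 1)^2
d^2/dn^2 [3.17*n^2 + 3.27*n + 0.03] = 6.34000000000000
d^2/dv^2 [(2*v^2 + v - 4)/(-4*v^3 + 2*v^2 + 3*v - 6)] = 4*(-16*v^6 - 24*v^5 + 168*v^4 + 38*v^3 - 12*v^2 - 126*v - 3)/(64*v^9 - 96*v^8 - 96*v^7 + 424*v^6 - 216*v^5 - 414*v^4 + 621*v^3 - 54*v^2 - 324*v + 216)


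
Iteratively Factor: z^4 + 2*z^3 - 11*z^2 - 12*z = (z + 4)*(z^3 - 2*z^2 - 3*z) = z*(z + 4)*(z^2 - 2*z - 3) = z*(z - 3)*(z + 4)*(z + 1)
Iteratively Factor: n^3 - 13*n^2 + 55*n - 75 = (n - 3)*(n^2 - 10*n + 25) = (n - 5)*(n - 3)*(n - 5)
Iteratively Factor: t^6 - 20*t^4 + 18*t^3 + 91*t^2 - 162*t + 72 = (t + 4)*(t^5 - 4*t^4 - 4*t^3 + 34*t^2 - 45*t + 18) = (t - 2)*(t + 4)*(t^4 - 2*t^3 - 8*t^2 + 18*t - 9) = (t - 2)*(t + 3)*(t + 4)*(t^3 - 5*t^2 + 7*t - 3) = (t - 2)*(t - 1)*(t + 3)*(t + 4)*(t^2 - 4*t + 3) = (t - 2)*(t - 1)^2*(t + 3)*(t + 4)*(t - 3)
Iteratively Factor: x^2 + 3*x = (x)*(x + 3)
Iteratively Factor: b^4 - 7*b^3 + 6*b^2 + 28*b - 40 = (b - 2)*(b^3 - 5*b^2 - 4*b + 20) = (b - 2)*(b + 2)*(b^2 - 7*b + 10) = (b - 2)^2*(b + 2)*(b - 5)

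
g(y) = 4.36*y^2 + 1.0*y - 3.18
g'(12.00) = 105.64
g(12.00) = 636.66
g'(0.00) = 1.00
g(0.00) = -3.18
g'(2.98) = 26.99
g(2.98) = 38.52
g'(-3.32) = -27.95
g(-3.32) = 41.56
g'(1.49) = 13.99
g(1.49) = 7.99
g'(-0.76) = -5.63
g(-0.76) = -1.42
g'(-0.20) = -0.74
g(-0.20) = -3.21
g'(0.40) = 4.49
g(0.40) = -2.08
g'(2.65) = 24.11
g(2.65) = 30.09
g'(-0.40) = -2.49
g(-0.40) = -2.88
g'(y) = 8.72*y + 1.0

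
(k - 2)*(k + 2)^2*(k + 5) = k^4 + 7*k^3 + 6*k^2 - 28*k - 40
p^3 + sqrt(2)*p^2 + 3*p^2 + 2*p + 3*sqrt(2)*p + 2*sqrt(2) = (p + 1)*(p + 2)*(p + sqrt(2))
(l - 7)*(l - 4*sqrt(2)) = l^2 - 7*l - 4*sqrt(2)*l + 28*sqrt(2)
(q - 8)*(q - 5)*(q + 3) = q^3 - 10*q^2 + q + 120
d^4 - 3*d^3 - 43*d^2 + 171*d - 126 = (d - 6)*(d - 3)*(d - 1)*(d + 7)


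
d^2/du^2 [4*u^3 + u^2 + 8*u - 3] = 24*u + 2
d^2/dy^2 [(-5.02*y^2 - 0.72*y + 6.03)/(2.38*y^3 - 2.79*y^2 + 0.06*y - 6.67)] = (-56.870576*y^6 - 24.4702080000001*y^5 + 442.862784*y^4 - 1768.997552*y^3 + 710.150814*y^2 + 648.678672*y - 671.629586)/(13.481272*y^9 - 47.411028*y^8 + 56.598066*y^7 - 137.452755*y^6 + 267.167646*y^5 - 161.504829*y^4 + 324.35031*y^3 - 372.444129*y^2 + 8.008002*y - 296.740963)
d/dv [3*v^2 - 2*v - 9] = 6*v - 2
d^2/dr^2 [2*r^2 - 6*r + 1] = 4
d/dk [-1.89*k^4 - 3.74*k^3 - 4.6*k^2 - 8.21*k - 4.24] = -7.56*k^3 - 11.22*k^2 - 9.2*k - 8.21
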